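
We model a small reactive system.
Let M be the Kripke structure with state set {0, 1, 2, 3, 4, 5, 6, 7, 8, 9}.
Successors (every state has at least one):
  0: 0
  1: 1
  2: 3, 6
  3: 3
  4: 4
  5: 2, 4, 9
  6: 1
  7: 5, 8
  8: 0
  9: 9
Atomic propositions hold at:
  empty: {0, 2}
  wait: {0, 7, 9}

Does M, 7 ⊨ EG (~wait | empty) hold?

No

Sat(~wait) = {1, 2, 3, 4, 5, 6, 8}
Sat(~wait | empty) = {0, 1, 2, 3, 4, 5, 6, 8}
EG (~wait | empty): greatest fixpoint, start Z0 = {0, 1, 2, 3, 4, 5, 6, 8}, keep only states in Sat with some successor in Z. Already a fixed point.
Sat(EG (~wait | empty)) = {0, 1, 2, 3, 4, 5, 6, 8}
7 ∉ Sat(EG (~wait | empty)) = {0, 1, 2, 3, 4, 5, 6, 8}, so the formula does not hold at 7.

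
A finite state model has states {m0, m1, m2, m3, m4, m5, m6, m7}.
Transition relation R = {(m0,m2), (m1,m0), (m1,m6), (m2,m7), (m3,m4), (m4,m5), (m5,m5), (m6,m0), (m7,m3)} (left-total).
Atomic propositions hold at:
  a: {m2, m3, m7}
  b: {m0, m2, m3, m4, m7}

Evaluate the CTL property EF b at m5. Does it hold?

No

EF b: least fixpoint, start Z0 = {m0, m2, m3, m4, m7}, add states with some successor in Z. Z1 = {m0, m1, m2, m3, m4, m6, m7}; fixed.
Sat(EF b) = {m0, m1, m2, m3, m4, m6, m7}
m5 ∉ Sat(EF b) = {m0, m1, m2, m3, m4, m6, m7}, so the formula does not hold at m5.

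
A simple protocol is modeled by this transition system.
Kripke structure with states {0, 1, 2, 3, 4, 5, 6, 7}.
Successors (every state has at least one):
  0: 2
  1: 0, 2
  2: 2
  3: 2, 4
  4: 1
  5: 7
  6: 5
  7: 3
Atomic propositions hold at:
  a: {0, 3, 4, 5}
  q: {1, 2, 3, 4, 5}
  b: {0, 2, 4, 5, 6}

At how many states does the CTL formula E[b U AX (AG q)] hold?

2

AG q: greatest fixpoint, start Z0 = {1, 2, 3, 4, 5}, keep only states in Sat with every successor in Z. Z1 = {2, 3, 4}; Z2 = {2, 3}; Z3 = {2}; fixed.
Sat(AG q) = {2}
Sat(AX (AG q)) = {s : every successor in {2}} = {0, 2}
E[b U AX (AG q)]: least fixpoint, start Z0 = Sat(AX (AG q)) = {0, 2}, add states in Sat(b) with some successor in Z. Already a fixed point.
Sat(E[b U AX (AG q)]) = {0, 2}
|Sat(E[b U AX (AG q)])| = |{0, 2}| = 2.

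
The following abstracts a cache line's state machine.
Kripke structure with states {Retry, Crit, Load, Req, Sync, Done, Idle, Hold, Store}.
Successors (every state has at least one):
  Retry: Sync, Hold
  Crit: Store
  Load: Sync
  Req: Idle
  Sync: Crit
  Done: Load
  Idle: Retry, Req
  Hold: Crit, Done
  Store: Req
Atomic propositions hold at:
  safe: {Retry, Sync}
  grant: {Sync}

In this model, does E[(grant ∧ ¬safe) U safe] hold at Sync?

Yes

Sat(¬safe) = {Crit, Load, Req, Done, Idle, Hold, Store}
Sat(grant ∧ ¬safe) = ∅
E[(grant ∧ ¬safe) U safe]: least fixpoint, start Z0 = Sat(safe) = {Retry, Sync}, add states in Sat(grant ∧ ¬safe) with some successor in Z. Already a fixed point.
Sat(E[(grant ∧ ¬safe) U safe]) = {Retry, Sync}
Sync ∈ Sat(E[(grant ∧ ¬safe) U safe]) = {Retry, Sync}, so the formula holds at Sync.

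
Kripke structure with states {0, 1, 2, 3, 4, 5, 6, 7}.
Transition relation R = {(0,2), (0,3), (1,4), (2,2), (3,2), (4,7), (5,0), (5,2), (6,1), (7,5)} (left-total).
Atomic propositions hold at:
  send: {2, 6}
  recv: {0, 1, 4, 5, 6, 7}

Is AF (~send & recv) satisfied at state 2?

No

Sat(~send) = {0, 1, 3, 4, 5, 7}
Sat(~send & recv) = {0, 1, 4, 5, 7}
AF (~send & recv): least fixpoint, start Z0 = {0, 1, 4, 5, 7}, add states with every successor in Z. Z1 = {0, 1, 4, 5, 6, 7}; fixed.
Sat(AF (~send & recv)) = {0, 1, 4, 5, 6, 7}
2 ∉ Sat(AF (~send & recv)) = {0, 1, 4, 5, 6, 7}, so the formula does not hold at 2.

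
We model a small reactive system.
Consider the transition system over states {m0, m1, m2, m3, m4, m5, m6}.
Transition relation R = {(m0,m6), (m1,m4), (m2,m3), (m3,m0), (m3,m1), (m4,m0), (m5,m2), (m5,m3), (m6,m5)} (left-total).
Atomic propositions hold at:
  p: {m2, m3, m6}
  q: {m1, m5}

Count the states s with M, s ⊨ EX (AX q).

1

Sat(AX q) = {s : every successor in {m1, m5}} = {m6}
Sat(EX (AX q)) = {s : some successor in {m6}} = {m0}
|Sat(EX (AX q))| = |{m0}| = 1.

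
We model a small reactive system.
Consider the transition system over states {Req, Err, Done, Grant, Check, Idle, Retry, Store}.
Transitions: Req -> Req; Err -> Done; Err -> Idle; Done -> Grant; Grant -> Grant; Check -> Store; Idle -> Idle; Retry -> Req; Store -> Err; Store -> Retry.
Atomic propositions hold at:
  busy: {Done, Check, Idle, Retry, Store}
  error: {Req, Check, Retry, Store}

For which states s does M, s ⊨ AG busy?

{Idle}

AG busy: greatest fixpoint, start Z0 = {Done, Check, Idle, Retry, Store}, keep only states in Sat with every successor in Z. Z1 = {Check, Idle}; Z2 = {Idle}; fixed.
Sat(AG busy) = {Idle}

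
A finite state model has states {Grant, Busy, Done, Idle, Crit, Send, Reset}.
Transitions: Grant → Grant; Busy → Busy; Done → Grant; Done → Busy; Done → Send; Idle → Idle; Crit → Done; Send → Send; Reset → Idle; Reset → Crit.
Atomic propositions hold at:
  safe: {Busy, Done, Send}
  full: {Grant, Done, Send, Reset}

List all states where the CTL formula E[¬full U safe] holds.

Sat(¬full) = {Busy, Idle, Crit}
E[¬full U safe]: least fixpoint, start Z0 = Sat(safe) = {Busy, Done, Send}, add states in Sat(¬full) with some successor in Z. Z1 = {Busy, Done, Crit, Send}; fixed.
Sat(E[¬full U safe]) = {Busy, Done, Crit, Send}

{Busy, Done, Crit, Send}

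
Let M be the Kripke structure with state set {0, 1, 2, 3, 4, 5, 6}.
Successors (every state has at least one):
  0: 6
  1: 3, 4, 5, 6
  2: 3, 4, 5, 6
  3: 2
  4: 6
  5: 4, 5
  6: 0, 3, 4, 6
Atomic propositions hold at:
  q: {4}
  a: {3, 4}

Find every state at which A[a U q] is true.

{4}

A[a U q]: least fixpoint, start Z0 = Sat(q) = {4}, add states in Sat(a) with every successor in Z. Already a fixed point.
Sat(A[a U q]) = {4}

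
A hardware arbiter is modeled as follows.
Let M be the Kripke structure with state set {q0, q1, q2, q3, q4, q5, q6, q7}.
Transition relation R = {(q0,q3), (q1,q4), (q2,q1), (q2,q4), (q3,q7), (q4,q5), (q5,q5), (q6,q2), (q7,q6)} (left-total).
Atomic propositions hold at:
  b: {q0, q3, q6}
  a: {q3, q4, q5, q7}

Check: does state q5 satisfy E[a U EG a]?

EG a: greatest fixpoint, start Z0 = {q3, q4, q5, q7}, keep only states in Sat with some successor in Z. Z1 = {q3, q4, q5}; Z2 = {q4, q5}; fixed.
Sat(EG a) = {q4, q5}
E[a U EG a]: least fixpoint, start Z0 = Sat(EG a) = {q4, q5}, add states in Sat(a) with some successor in Z. Already a fixed point.
Sat(E[a U EG a]) = {q4, q5}
q5 ∈ Sat(E[a U EG a]) = {q4, q5}, so the formula holds at q5.

Yes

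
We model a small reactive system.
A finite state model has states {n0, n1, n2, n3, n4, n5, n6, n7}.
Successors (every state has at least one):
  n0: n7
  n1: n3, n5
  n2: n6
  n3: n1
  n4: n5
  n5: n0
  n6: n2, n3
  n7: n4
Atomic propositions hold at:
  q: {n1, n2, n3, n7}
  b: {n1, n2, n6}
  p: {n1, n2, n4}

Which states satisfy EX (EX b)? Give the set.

{n1, n2, n6}

Sat(EX b) = {s : some successor in {n1, n2, n6}} = {n2, n3, n6}
Sat(EX (EX b)) = {s : some successor in {n2, n3, n6}} = {n1, n2, n6}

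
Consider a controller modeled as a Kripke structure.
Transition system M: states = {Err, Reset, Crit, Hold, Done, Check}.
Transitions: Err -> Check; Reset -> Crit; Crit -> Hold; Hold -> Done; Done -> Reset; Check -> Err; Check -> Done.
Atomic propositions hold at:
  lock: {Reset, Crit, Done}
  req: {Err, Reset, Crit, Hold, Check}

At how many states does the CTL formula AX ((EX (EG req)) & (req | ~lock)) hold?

EG req: greatest fixpoint, start Z0 = {Err, Reset, Crit, Hold, Check}, keep only states in Sat with some successor in Z. Z1 = {Err, Reset, Crit, Check}; Z2 = {Err, Reset, Check}; Z3 = {Err, Check}; fixed.
Sat(EG req) = {Err, Check}
Sat(EX (EG req)) = {s : some successor in {Err, Check}} = {Err, Check}
Sat(~lock) = {Err, Hold, Check}
Sat(req | ~lock) = {Err, Reset, Crit, Hold, Check}
Sat((EX (EG req)) & (req | ~lock)) = {Err, Check}
Sat(AX ((EX (EG req)) & (req | ~lock))) = {s : every successor in {Err, Check}} = {Err}
|Sat(AX ((EX (EG req)) & (req | ~lock)))| = |{Err}| = 1.

1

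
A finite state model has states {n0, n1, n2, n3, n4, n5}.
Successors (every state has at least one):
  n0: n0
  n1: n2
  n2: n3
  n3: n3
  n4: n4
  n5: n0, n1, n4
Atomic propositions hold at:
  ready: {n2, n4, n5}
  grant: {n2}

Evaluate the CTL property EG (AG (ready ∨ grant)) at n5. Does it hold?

No

Sat(ready ∨ grant) = {n2, n4, n5}
AG (ready ∨ grant): greatest fixpoint, start Z0 = {n2, n4, n5}, keep only states in Sat with every successor in Z. Z1 = {n4}; fixed.
Sat(AG (ready ∨ grant)) = {n4}
EG (AG (ready ∨ grant)): greatest fixpoint, start Z0 = {n4}, keep only states in Sat with some successor in Z. Already a fixed point.
Sat(EG (AG (ready ∨ grant))) = {n4}
n5 ∉ Sat(EG (AG (ready ∨ grant))) = {n4}, so the formula does not hold at n5.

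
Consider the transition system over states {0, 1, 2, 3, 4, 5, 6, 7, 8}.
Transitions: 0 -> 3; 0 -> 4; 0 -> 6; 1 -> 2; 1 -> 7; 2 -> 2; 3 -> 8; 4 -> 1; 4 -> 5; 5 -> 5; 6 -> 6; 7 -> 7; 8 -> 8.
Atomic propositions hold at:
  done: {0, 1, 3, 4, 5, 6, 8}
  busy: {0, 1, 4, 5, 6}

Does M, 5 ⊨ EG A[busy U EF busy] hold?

EF busy: least fixpoint, start Z0 = {0, 1, 4, 5, 6}, add states with some successor in Z. Already a fixed point.
Sat(EF busy) = {0, 1, 4, 5, 6}
A[busy U EF busy]: least fixpoint, start Z0 = Sat(EF busy) = {0, 1, 4, 5, 6}, add states in Sat(busy) with every successor in Z. Already a fixed point.
Sat(A[busy U EF busy]) = {0, 1, 4, 5, 6}
EG A[busy U EF busy]: greatest fixpoint, start Z0 = {0, 1, 4, 5, 6}, keep only states in Sat with some successor in Z. Z1 = {0, 4, 5, 6}; fixed.
Sat(EG A[busy U EF busy]) = {0, 4, 5, 6}
5 ∈ Sat(EG A[busy U EF busy]) = {0, 4, 5, 6}, so the formula holds at 5.

Yes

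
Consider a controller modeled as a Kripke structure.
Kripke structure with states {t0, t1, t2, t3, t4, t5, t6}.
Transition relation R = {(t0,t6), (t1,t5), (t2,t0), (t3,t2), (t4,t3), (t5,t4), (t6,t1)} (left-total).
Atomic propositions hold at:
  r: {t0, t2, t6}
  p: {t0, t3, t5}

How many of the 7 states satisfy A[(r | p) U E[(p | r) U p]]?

Sat(r | p) = {t0, t2, t3, t5, t6}
Sat(p | r) = {t0, t2, t3, t5, t6}
E[(p | r) U p]: least fixpoint, start Z0 = Sat(p) = {t0, t3, t5}, add states in Sat(p | r) with some successor in Z. Z1 = {t0, t2, t3, t5}; fixed.
Sat(E[(p | r) U p]) = {t0, t2, t3, t5}
A[(r | p) U E[(p | r) U p]]: least fixpoint, start Z0 = Sat(E[(p | r) U p]) = {t0, t2, t3, t5}, add states in Sat(r | p) with every successor in Z. Already a fixed point.
Sat(A[(r | p) U E[(p | r) U p]]) = {t0, t2, t3, t5}
|Sat(A[(r | p) U E[(p | r) U p]])| = |{t0, t2, t3, t5}| = 4.

4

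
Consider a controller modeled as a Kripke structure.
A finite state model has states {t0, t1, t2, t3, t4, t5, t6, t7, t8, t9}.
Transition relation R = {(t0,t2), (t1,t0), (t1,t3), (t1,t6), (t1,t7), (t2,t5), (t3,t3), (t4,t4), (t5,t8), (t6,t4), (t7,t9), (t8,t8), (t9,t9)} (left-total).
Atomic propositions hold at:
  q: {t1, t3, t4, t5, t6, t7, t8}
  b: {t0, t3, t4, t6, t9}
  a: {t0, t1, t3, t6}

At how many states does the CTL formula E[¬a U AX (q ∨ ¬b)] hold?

7

Sat(¬a) = {t2, t4, t5, t7, t8, t9}
Sat(¬b) = {t1, t2, t5, t7, t8}
Sat(q ∨ ¬b) = {t1, t2, t3, t4, t5, t6, t7, t8}
Sat(AX (q ∨ ¬b)) = {s : every successor in {t1, t2, t3, t4, t5, t6, t7, t8}} = {t0, t2, t3, t4, t5, t6, t8}
E[¬a U AX (q ∨ ¬b)]: least fixpoint, start Z0 = Sat(AX (q ∨ ¬b)) = {t0, t2, t3, t4, t5, t6, t8}, add states in Sat(¬a) with some successor in Z. Already a fixed point.
Sat(E[¬a U AX (q ∨ ¬b)]) = {t0, t2, t3, t4, t5, t6, t8}
|Sat(E[¬a U AX (q ∨ ¬b)])| = |{t0, t2, t3, t4, t5, t6, t8}| = 7.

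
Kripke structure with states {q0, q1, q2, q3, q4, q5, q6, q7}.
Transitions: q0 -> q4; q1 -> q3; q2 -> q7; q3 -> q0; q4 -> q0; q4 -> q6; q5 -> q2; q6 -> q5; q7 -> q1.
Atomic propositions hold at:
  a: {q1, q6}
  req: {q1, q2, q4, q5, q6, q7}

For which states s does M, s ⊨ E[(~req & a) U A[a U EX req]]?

{q0, q2, q4, q5, q6, q7}

Sat(~req) = {q0, q3}
Sat(~req & a) = ∅
Sat(EX req) = {s : some successor in {q1, q2, q4, q5, q6, q7}} = {q0, q2, q4, q5, q6, q7}
A[a U EX req]: least fixpoint, start Z0 = Sat(EX req) = {q0, q2, q4, q5, q6, q7}, add states in Sat(a) with every successor in Z. Already a fixed point.
Sat(A[a U EX req]) = {q0, q2, q4, q5, q6, q7}
E[(~req & a) U A[a U EX req]]: least fixpoint, start Z0 = Sat(A[a U EX req]) = {q0, q2, q4, q5, q6, q7}, add states in Sat(~req & a) with some successor in Z. Already a fixed point.
Sat(E[(~req & a) U A[a U EX req]]) = {q0, q2, q4, q5, q6, q7}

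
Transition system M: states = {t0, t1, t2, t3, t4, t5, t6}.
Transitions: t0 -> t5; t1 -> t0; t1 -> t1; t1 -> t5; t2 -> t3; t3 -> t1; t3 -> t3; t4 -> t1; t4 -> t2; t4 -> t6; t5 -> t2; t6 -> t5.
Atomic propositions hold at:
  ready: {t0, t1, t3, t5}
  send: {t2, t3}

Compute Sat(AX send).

Sat(AX send) = {s : every successor in {t2, t3}} = {t2, t5}

{t2, t5}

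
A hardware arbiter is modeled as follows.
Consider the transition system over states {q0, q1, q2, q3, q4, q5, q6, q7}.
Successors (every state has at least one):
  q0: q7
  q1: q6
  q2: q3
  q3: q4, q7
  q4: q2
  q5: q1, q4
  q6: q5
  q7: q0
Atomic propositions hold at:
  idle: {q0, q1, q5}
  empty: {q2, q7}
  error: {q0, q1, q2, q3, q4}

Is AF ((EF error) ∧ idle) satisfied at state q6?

Yes

EF error: least fixpoint, start Z0 = {q0, q1, q2, q3, q4}, add states with some successor in Z. Z1 = {q0, q1, q2, q3, q4, q5, q7}; Z2 = {q0, q1, q2, q3, q4, q5, q6, q7}; fixed.
Sat(EF error) = {q0, q1, q2, q3, q4, q5, q6, q7}
Sat((EF error) ∧ idle) = {q0, q1, q5}
AF ((EF error) ∧ idle): least fixpoint, start Z0 = {q0, q1, q5}, add states with every successor in Z. Z1 = {q0, q1, q5, q6, q7}; fixed.
Sat(AF ((EF error) ∧ idle)) = {q0, q1, q5, q6, q7}
q6 ∈ Sat(AF ((EF error) ∧ idle)) = {q0, q1, q5, q6, q7}, so the formula holds at q6.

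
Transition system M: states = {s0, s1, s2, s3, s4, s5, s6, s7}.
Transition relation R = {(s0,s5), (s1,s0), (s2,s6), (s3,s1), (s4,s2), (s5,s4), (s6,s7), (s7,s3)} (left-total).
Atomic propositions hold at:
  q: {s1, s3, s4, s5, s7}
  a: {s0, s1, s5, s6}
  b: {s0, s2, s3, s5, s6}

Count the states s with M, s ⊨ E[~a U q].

Sat(~a) = {s2, s3, s4, s7}
E[~a U q]: least fixpoint, start Z0 = Sat(q) = {s1, s3, s4, s5, s7}, add states in Sat(~a) with some successor in Z. Already a fixed point.
Sat(E[~a U q]) = {s1, s3, s4, s5, s7}
|Sat(E[~a U q])| = |{s1, s3, s4, s5, s7}| = 5.

5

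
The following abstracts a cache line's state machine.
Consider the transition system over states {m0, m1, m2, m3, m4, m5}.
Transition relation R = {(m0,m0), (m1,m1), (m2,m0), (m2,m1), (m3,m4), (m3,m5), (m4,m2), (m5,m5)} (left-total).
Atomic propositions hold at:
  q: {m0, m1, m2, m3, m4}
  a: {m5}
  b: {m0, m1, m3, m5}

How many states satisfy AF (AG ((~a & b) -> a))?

Sat(~a) = {m0, m1, m2, m3, m4}
Sat(~a & b) = {m0, m1, m3}
Sat((~a & b) -> a) = {m2, m4, m5}
AG ((~a & b) -> a): greatest fixpoint, start Z0 = {m2, m4, m5}, keep only states in Sat with every successor in Z. Z1 = {m4, m5}; Z2 = {m5}; fixed.
Sat(AG ((~a & b) -> a)) = {m5}
AF (AG ((~a & b) -> a)): least fixpoint, start Z0 = {m5}, add states with every successor in Z. Already a fixed point.
Sat(AF (AG ((~a & b) -> a))) = {m5}
|Sat(AF (AG ((~a & b) -> a)))| = |{m5}| = 1.

1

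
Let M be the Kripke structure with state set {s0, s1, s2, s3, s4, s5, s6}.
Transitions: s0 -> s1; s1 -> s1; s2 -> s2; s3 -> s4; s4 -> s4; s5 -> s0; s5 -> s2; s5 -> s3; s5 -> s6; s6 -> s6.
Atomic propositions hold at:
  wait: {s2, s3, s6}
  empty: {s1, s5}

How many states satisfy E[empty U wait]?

E[empty U wait]: least fixpoint, start Z0 = Sat(wait) = {s2, s3, s6}, add states in Sat(empty) with some successor in Z. Z1 = {s2, s3, s5, s6}; fixed.
Sat(E[empty U wait]) = {s2, s3, s5, s6}
|Sat(E[empty U wait])| = |{s2, s3, s5, s6}| = 4.

4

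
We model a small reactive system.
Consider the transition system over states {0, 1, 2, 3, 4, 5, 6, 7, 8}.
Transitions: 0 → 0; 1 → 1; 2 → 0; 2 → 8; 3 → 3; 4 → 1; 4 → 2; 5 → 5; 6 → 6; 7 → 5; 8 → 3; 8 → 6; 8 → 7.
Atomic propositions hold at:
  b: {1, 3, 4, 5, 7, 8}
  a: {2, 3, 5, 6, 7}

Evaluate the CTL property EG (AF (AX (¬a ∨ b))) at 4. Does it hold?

Sat(¬a) = {0, 1, 4, 8}
Sat(¬a ∨ b) = {0, 1, 3, 4, 5, 7, 8}
Sat(AX (¬a ∨ b)) = {s : every successor in {0, 1, 3, 4, 5, 7, 8}} = {0, 1, 2, 3, 5, 7}
AF (AX (¬a ∨ b)): least fixpoint, start Z0 = {0, 1, 2, 3, 5, 7}, add states with every successor in Z. Z1 = {0, 1, 2, 3, 4, 5, 7}; fixed.
Sat(AF (AX (¬a ∨ b))) = {0, 1, 2, 3, 4, 5, 7}
EG (AF (AX (¬a ∨ b))): greatest fixpoint, start Z0 = {0, 1, 2, 3, 4, 5, 7}, keep only states in Sat with some successor in Z. Already a fixed point.
Sat(EG (AF (AX (¬a ∨ b)))) = {0, 1, 2, 3, 4, 5, 7}
4 ∈ Sat(EG (AF (AX (¬a ∨ b)))) = {0, 1, 2, 3, 4, 5, 7}, so the formula holds at 4.

Yes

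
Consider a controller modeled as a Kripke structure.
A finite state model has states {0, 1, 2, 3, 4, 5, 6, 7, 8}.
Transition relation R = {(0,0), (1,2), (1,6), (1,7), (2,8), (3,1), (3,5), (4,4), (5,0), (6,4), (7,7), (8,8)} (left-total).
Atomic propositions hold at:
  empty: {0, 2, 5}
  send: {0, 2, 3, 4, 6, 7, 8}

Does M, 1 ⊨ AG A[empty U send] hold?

No

A[empty U send]: least fixpoint, start Z0 = Sat(send) = {0, 2, 3, 4, 6, 7, 8}, add states in Sat(empty) with every successor in Z. Z1 = {0, 2, 3, 4, 5, 6, 7, 8}; fixed.
Sat(A[empty U send]) = {0, 2, 3, 4, 5, 6, 7, 8}
AG A[empty U send]: greatest fixpoint, start Z0 = {0, 2, 3, 4, 5, 6, 7, 8}, keep only states in Sat with every successor in Z. Z1 = {0, 2, 4, 5, 6, 7, 8}; fixed.
Sat(AG A[empty U send]) = {0, 2, 4, 5, 6, 7, 8}
1 ∉ Sat(AG A[empty U send]) = {0, 2, 4, 5, 6, 7, 8}, so the formula does not hold at 1.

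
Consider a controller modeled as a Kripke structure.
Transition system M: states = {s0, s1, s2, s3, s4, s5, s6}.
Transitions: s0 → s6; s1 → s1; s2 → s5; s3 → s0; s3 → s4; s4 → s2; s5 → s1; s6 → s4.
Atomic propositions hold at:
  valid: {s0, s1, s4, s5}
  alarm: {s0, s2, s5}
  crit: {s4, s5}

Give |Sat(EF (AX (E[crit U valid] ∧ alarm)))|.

E[crit U valid]: least fixpoint, start Z0 = Sat(valid) = {s0, s1, s4, s5}, add states in Sat(crit) with some successor in Z. Already a fixed point.
Sat(E[crit U valid]) = {s0, s1, s4, s5}
Sat(E[crit U valid] ∧ alarm) = {s0, s5}
Sat(AX (E[crit U valid] ∧ alarm)) = {s : every successor in {s0, s5}} = {s2}
EF (AX (E[crit U valid] ∧ alarm)): least fixpoint, start Z0 = {s2}, add states with some successor in Z. Z1 = {s2, s4}; Z2 = {s2, s3, s4, s6}; Z3 = {s0, s2, s3, s4, s6}; fixed.
Sat(EF (AX (E[crit U valid] ∧ alarm))) = {s0, s2, s3, s4, s6}
|Sat(EF (AX (E[crit U valid] ∧ alarm)))| = |{s0, s2, s3, s4, s6}| = 5.

5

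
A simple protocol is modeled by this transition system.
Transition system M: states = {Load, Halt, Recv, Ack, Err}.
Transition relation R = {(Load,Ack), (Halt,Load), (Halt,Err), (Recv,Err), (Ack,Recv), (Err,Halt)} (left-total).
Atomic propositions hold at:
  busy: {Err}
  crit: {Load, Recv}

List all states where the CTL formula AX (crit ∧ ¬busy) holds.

Sat(¬busy) = {Load, Halt, Recv, Ack}
Sat(crit ∧ ¬busy) = {Load, Recv}
Sat(AX (crit ∧ ¬busy)) = {s : every successor in {Load, Recv}} = {Ack}

{Ack}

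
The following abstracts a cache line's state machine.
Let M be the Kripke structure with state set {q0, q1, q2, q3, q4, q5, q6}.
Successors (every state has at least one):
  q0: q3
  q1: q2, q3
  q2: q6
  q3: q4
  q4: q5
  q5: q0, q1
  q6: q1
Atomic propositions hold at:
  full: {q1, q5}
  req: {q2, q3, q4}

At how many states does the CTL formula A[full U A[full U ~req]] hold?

4

Sat(~req) = {q0, q1, q5, q6}
A[full U ~req]: least fixpoint, start Z0 = Sat(~req) = {q0, q1, q5, q6}, add states in Sat(full) with every successor in Z. Already a fixed point.
Sat(A[full U ~req]) = {q0, q1, q5, q6}
A[full U A[full U ~req]]: least fixpoint, start Z0 = Sat(A[full U ~req]) = {q0, q1, q5, q6}, add states in Sat(full) with every successor in Z. Already a fixed point.
Sat(A[full U A[full U ~req]]) = {q0, q1, q5, q6}
|Sat(A[full U A[full U ~req]])| = |{q0, q1, q5, q6}| = 4.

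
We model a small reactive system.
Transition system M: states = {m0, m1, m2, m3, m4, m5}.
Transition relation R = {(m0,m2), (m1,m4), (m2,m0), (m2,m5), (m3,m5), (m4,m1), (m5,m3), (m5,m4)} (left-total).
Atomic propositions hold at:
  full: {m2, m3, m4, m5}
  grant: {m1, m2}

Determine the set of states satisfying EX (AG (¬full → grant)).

Sat(¬full) = {m0, m1}
Sat(¬full → grant) = {m1, m2, m3, m4, m5}
AG (¬full → grant): greatest fixpoint, start Z0 = {m1, m2, m3, m4, m5}, keep only states in Sat with every successor in Z. Z1 = {m1, m3, m4, m5}; fixed.
Sat(AG (¬full → grant)) = {m1, m3, m4, m5}
Sat(EX (AG (¬full → grant))) = {s : some successor in {m1, m3, m4, m5}} = {m1, m2, m3, m4, m5}

{m1, m2, m3, m4, m5}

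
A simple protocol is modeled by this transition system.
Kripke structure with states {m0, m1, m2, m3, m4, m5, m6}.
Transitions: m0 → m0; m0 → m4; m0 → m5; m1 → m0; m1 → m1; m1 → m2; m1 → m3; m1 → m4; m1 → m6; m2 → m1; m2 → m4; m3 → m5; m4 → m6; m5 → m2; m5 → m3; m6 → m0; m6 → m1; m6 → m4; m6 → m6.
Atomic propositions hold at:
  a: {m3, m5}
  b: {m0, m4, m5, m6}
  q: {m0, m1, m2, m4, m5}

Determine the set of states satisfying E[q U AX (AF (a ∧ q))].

Sat(a ∧ q) = {m5}
AF (a ∧ q): least fixpoint, start Z0 = {m5}, add states with every successor in Z. Z1 = {m3, m5}; fixed.
Sat(AF (a ∧ q)) = {m3, m5}
Sat(AX (AF (a ∧ q))) = {s : every successor in {m3, m5}} = {m3}
E[q U AX (AF (a ∧ q))]: least fixpoint, start Z0 = Sat(AX (AF (a ∧ q))) = {m3}, add states in Sat(q) with some successor in Z. Z1 = {m1, m3, m5}; Z2 = {m0, m1, m2, m3, m5}; fixed.
Sat(E[q U AX (AF (a ∧ q))]) = {m0, m1, m2, m3, m5}

{m0, m1, m2, m3, m5}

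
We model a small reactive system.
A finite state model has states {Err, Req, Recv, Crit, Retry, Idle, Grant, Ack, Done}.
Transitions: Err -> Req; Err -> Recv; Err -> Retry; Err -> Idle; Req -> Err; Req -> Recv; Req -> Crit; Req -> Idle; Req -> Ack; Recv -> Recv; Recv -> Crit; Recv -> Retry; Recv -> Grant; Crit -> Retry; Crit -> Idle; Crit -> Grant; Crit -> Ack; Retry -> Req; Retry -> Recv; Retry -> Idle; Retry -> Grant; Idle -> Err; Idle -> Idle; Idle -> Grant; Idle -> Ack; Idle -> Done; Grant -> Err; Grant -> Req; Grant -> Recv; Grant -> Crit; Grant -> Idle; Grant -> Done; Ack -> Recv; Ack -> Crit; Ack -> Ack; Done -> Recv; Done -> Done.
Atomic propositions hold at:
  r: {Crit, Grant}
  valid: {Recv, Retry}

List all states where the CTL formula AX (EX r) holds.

{Err, Recv, Crit, Retry, Ack}

Sat(EX r) = {s : some successor in {Crit, Grant}} = {Req, Recv, Crit, Retry, Idle, Grant, Ack}
Sat(AX (EX r)) = {s : every successor in {Req, Recv, Crit, Retry, Idle, Grant, Ack}} = {Err, Recv, Crit, Retry, Ack}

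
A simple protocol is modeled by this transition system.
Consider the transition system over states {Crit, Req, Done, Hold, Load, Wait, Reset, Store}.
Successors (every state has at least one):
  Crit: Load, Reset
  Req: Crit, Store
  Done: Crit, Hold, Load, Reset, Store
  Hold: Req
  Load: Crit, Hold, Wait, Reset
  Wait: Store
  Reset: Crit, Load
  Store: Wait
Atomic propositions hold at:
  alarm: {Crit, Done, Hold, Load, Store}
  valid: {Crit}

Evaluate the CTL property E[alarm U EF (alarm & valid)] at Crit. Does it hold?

Sat(alarm & valid) = {Crit}
EF (alarm & valid): least fixpoint, start Z0 = {Crit}, add states with some successor in Z. Z1 = {Crit, Req, Done, Load, Reset}; Z2 = {Crit, Req, Done, Hold, Load, Reset}; fixed.
Sat(EF (alarm & valid)) = {Crit, Req, Done, Hold, Load, Reset}
E[alarm U EF (alarm & valid)]: least fixpoint, start Z0 = Sat(EF (alarm & valid)) = {Crit, Req, Done, Hold, Load, Reset}, add states in Sat(alarm) with some successor in Z. Already a fixed point.
Sat(E[alarm U EF (alarm & valid)]) = {Crit, Req, Done, Hold, Load, Reset}
Crit ∈ Sat(E[alarm U EF (alarm & valid)]) = {Crit, Req, Done, Hold, Load, Reset}, so the formula holds at Crit.

Yes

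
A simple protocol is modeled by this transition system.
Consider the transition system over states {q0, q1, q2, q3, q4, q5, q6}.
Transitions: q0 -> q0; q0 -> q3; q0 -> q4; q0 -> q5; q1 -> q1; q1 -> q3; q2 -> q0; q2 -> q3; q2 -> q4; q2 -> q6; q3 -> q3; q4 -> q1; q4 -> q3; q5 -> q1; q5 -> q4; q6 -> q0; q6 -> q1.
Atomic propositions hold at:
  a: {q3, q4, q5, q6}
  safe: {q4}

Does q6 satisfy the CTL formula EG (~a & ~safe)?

Sat(~a) = {q0, q1, q2}
Sat(~safe) = {q0, q1, q2, q3, q5, q6}
Sat(~a & ~safe) = {q0, q1, q2}
EG (~a & ~safe): greatest fixpoint, start Z0 = {q0, q1, q2}, keep only states in Sat with some successor in Z. Already a fixed point.
Sat(EG (~a & ~safe)) = {q0, q1, q2}
q6 ∉ Sat(EG (~a & ~safe)) = {q0, q1, q2}, so the formula does not hold at q6.

No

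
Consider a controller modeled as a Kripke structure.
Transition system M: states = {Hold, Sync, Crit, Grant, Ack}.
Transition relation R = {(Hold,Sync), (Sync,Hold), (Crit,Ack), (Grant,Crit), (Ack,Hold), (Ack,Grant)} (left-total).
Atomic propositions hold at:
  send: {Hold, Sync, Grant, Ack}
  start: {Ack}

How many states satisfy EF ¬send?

3

Sat(¬send) = {Crit}
EF ¬send: least fixpoint, start Z0 = {Crit}, add states with some successor in Z. Z1 = {Crit, Grant}; Z2 = {Crit, Grant, Ack}; fixed.
Sat(EF ¬send) = {Crit, Grant, Ack}
|Sat(EF ¬send)| = |{Crit, Grant, Ack}| = 3.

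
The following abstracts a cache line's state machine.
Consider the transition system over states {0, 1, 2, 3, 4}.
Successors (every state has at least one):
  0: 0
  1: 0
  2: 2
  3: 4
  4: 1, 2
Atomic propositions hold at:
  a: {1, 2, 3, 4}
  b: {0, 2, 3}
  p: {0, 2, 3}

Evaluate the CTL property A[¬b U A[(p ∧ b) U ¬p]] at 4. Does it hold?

Yes

Sat(¬b) = {1, 4}
Sat(p ∧ b) = {0, 2, 3}
Sat(¬p) = {1, 4}
A[(p ∧ b) U ¬p]: least fixpoint, start Z0 = Sat(¬p) = {1, 4}, add states in Sat(p ∧ b) with every successor in Z. Z1 = {1, 3, 4}; fixed.
Sat(A[(p ∧ b) U ¬p]) = {1, 3, 4}
A[¬b U A[(p ∧ b) U ¬p]]: least fixpoint, start Z0 = Sat(A[(p ∧ b) U ¬p]) = {1, 3, 4}, add states in Sat(¬b) with every successor in Z. Already a fixed point.
Sat(A[¬b U A[(p ∧ b) U ¬p]]) = {1, 3, 4}
4 ∈ Sat(A[¬b U A[(p ∧ b) U ¬p]]) = {1, 3, 4}, so the formula holds at 4.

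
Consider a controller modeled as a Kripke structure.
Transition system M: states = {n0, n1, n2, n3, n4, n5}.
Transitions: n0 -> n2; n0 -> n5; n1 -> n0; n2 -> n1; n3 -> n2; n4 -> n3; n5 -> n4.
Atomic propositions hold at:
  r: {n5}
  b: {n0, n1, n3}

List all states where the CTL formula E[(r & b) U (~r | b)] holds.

{n0, n1, n2, n3, n4}

Sat(r & b) = ∅
Sat(~r) = {n0, n1, n2, n3, n4}
Sat(~r | b) = {n0, n1, n2, n3, n4}
E[(r & b) U (~r | b)]: least fixpoint, start Z0 = Sat((~r | b)) = {n0, n1, n2, n3, n4}, add states in Sat(r & b) with some successor in Z. Already a fixed point.
Sat(E[(r & b) U (~r | b)]) = {n0, n1, n2, n3, n4}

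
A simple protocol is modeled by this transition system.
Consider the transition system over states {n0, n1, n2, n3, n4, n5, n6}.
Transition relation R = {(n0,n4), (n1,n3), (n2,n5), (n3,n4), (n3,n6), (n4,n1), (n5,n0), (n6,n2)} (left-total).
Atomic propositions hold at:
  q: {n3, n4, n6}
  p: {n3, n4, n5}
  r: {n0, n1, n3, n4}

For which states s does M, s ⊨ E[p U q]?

E[p U q]: least fixpoint, start Z0 = Sat(q) = {n3, n4, n6}, add states in Sat(p) with some successor in Z. Already a fixed point.
Sat(E[p U q]) = {n3, n4, n6}

{n3, n4, n6}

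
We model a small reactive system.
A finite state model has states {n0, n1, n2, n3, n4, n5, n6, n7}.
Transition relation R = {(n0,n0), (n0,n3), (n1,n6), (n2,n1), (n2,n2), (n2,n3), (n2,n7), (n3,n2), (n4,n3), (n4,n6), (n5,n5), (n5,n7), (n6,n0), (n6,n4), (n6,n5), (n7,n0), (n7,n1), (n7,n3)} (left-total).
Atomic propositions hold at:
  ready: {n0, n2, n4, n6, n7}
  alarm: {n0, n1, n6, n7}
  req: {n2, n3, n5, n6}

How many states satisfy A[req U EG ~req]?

Sat(~req) = {n0, n1, n4, n7}
EG ~req: greatest fixpoint, start Z0 = {n0, n1, n4, n7}, keep only states in Sat with some successor in Z. Z1 = {n0, n7}; fixed.
Sat(EG ~req) = {n0, n7}
A[req U EG ~req]: least fixpoint, start Z0 = Sat(EG ~req) = {n0, n7}, add states in Sat(req) with every successor in Z. Already a fixed point.
Sat(A[req U EG ~req]) = {n0, n7}
|Sat(A[req U EG ~req])| = |{n0, n7}| = 2.

2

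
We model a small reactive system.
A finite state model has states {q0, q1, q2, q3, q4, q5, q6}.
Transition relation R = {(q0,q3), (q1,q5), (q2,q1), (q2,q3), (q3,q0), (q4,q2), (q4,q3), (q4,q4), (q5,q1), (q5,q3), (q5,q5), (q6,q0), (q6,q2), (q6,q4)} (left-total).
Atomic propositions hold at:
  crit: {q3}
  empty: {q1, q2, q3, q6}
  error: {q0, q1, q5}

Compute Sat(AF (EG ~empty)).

{q1, q4, q5}

Sat(~empty) = {q0, q4, q5}
EG ~empty: greatest fixpoint, start Z0 = {q0, q4, q5}, keep only states in Sat with some successor in Z. Z1 = {q4, q5}; fixed.
Sat(EG ~empty) = {q4, q5}
AF (EG ~empty): least fixpoint, start Z0 = {q4, q5}, add states with every successor in Z. Z1 = {q1, q4, q5}; fixed.
Sat(AF (EG ~empty)) = {q1, q4, q5}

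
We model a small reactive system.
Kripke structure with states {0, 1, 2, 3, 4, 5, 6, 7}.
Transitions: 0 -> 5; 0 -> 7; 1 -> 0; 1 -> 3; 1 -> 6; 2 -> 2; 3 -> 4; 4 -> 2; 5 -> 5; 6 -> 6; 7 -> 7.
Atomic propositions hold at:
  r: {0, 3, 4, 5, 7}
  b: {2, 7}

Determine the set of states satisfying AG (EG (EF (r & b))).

Sat(r & b) = {7}
EF (r & b): least fixpoint, start Z0 = {7}, add states with some successor in Z. Z1 = {0, 7}; Z2 = {0, 1, 7}; fixed.
Sat(EF (r & b)) = {0, 1, 7}
EG (EF (r & b)): greatest fixpoint, start Z0 = {0, 1, 7}, keep only states in Sat with some successor in Z. Already a fixed point.
Sat(EG (EF (r & b))) = {0, 1, 7}
AG (EG (EF (r & b))): greatest fixpoint, start Z0 = {0, 1, 7}, keep only states in Sat with every successor in Z. Z1 = {7}; fixed.
Sat(AG (EG (EF (r & b)))) = {7}

{7}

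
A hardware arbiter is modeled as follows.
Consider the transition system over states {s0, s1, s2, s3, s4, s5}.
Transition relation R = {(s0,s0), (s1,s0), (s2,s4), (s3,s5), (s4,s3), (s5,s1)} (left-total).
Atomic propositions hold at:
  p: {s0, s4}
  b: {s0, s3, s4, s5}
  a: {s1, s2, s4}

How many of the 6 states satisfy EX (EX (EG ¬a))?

3

Sat(¬a) = {s0, s3, s5}
EG ¬a: greatest fixpoint, start Z0 = {s0, s3, s5}, keep only states in Sat with some successor in Z. Z1 = {s0, s3}; Z2 = {s0}; fixed.
Sat(EG ¬a) = {s0}
Sat(EX (EG ¬a)) = {s : some successor in {s0}} = {s0, s1}
Sat(EX (EX (EG ¬a))) = {s : some successor in {s0, s1}} = {s0, s1, s5}
|Sat(EX (EX (EG ¬a)))| = |{s0, s1, s5}| = 3.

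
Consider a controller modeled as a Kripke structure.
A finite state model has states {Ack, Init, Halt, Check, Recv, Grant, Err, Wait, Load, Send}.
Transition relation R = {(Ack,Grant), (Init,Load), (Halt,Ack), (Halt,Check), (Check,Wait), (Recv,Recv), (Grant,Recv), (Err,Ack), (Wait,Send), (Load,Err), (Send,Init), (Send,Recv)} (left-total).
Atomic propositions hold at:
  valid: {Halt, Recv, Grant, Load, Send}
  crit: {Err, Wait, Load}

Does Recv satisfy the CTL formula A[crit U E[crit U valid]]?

Yes

E[crit U valid]: least fixpoint, start Z0 = Sat(valid) = {Halt, Recv, Grant, Load, Send}, add states in Sat(crit) with some successor in Z. Z1 = {Halt, Recv, Grant, Wait, Load, Send}; fixed.
Sat(E[crit U valid]) = {Halt, Recv, Grant, Wait, Load, Send}
A[crit U E[crit U valid]]: least fixpoint, start Z0 = Sat(E[crit U valid]) = {Halt, Recv, Grant, Wait, Load, Send}, add states in Sat(crit) with every successor in Z. Already a fixed point.
Sat(A[crit U E[crit U valid]]) = {Halt, Recv, Grant, Wait, Load, Send}
Recv ∈ Sat(A[crit U E[crit U valid]]) = {Halt, Recv, Grant, Wait, Load, Send}, so the formula holds at Recv.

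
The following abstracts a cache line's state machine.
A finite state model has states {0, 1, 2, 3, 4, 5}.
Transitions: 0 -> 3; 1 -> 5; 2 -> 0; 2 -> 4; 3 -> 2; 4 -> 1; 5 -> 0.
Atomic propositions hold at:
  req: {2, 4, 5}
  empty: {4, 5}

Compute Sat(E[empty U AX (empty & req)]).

Sat(empty & req) = {4, 5}
Sat(AX (empty & req)) = {s : every successor in {4, 5}} = {1}
E[empty U AX (empty & req)]: least fixpoint, start Z0 = Sat(AX (empty & req)) = {1}, add states in Sat(empty) with some successor in Z. Z1 = {1, 4}; fixed.
Sat(E[empty U AX (empty & req)]) = {1, 4}

{1, 4}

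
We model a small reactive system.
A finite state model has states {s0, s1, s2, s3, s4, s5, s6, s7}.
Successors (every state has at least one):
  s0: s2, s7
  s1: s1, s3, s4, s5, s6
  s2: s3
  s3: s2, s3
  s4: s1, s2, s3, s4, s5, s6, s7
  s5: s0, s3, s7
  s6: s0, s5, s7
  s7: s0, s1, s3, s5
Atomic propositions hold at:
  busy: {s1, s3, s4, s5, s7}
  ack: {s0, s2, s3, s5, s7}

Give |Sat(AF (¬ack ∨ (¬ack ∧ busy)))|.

3

Sat(¬ack) = {s1, s4, s6}
Sat(¬ack ∧ busy) = {s1, s4}
Sat(¬ack ∨ (¬ack ∧ busy)) = {s1, s4, s6}
AF (¬ack ∨ (¬ack ∧ busy)): least fixpoint, start Z0 = {s1, s4, s6}, add states with every successor in Z. Already a fixed point.
Sat(AF (¬ack ∨ (¬ack ∧ busy))) = {s1, s4, s6}
|Sat(AF (¬ack ∨ (¬ack ∧ busy)))| = |{s1, s4, s6}| = 3.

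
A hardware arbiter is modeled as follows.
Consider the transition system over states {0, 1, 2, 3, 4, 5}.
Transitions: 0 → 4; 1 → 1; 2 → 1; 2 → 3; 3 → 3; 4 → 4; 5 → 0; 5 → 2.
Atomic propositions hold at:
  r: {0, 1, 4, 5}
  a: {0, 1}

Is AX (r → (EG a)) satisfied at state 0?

No

EG a: greatest fixpoint, start Z0 = {0, 1}, keep only states in Sat with some successor in Z. Z1 = {1}; fixed.
Sat(EG a) = {1}
Sat(r → (EG a)) = {1, 2, 3}
Sat(AX (r → (EG a))) = {s : every successor in {1, 2, 3}} = {1, 2, 3}
0 ∉ Sat(AX (r → (EG a))) = {1, 2, 3}, so the formula does not hold at 0.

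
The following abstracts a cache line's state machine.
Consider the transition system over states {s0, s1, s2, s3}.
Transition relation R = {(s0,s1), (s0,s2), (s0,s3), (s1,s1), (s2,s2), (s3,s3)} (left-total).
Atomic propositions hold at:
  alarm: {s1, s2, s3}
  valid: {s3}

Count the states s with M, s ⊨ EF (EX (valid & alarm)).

2

Sat(valid & alarm) = {s3}
Sat(EX (valid & alarm)) = {s : some successor in {s3}} = {s0, s3}
EF (EX (valid & alarm)): least fixpoint, start Z0 = {s0, s3}, add states with some successor in Z. Already a fixed point.
Sat(EF (EX (valid & alarm))) = {s0, s3}
|Sat(EF (EX (valid & alarm)))| = |{s0, s3}| = 2.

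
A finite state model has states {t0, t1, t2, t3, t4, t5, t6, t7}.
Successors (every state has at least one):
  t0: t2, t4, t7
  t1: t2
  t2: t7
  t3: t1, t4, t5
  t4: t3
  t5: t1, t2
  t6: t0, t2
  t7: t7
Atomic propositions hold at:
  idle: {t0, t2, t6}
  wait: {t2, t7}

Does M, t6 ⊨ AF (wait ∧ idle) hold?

No

Sat(wait ∧ idle) = {t2}
AF (wait ∧ idle): least fixpoint, start Z0 = {t2}, add states with every successor in Z. Z1 = {t1, t2}; Z2 = {t1, t2, t5}; fixed.
Sat(AF (wait ∧ idle)) = {t1, t2, t5}
t6 ∉ Sat(AF (wait ∧ idle)) = {t1, t2, t5}, so the formula does not hold at t6.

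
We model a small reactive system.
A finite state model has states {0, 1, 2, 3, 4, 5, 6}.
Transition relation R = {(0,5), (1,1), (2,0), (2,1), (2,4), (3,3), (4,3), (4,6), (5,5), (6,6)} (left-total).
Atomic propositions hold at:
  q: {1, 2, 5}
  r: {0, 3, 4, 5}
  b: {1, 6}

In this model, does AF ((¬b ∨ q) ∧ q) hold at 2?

Yes

Sat(¬b) = {0, 2, 3, 4, 5}
Sat(¬b ∨ q) = {0, 1, 2, 3, 4, 5}
Sat((¬b ∨ q) ∧ q) = {1, 2, 5}
AF ((¬b ∨ q) ∧ q): least fixpoint, start Z0 = {1, 2, 5}, add states with every successor in Z. Z1 = {0, 1, 2, 5}; fixed.
Sat(AF ((¬b ∨ q) ∧ q)) = {0, 1, 2, 5}
2 ∈ Sat(AF ((¬b ∨ q) ∧ q)) = {0, 1, 2, 5}, so the formula holds at 2.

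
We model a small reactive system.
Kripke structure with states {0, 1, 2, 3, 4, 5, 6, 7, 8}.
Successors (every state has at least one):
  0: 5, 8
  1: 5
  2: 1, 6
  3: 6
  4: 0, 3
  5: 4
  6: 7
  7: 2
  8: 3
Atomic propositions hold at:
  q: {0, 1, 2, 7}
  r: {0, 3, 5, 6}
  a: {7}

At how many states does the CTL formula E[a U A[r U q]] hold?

6

A[r U q]: least fixpoint, start Z0 = Sat(q) = {0, 1, 2, 7}, add states in Sat(r) with every successor in Z. Z1 = {0, 1, 2, 6, 7}; Z2 = {0, 1, 2, 3, 6, 7}; fixed.
Sat(A[r U q]) = {0, 1, 2, 3, 6, 7}
E[a U A[r U q]]: least fixpoint, start Z0 = Sat(A[r U q]) = {0, 1, 2, 3, 6, 7}, add states in Sat(a) with some successor in Z. Already a fixed point.
Sat(E[a U A[r U q]]) = {0, 1, 2, 3, 6, 7}
|Sat(E[a U A[r U q]])| = |{0, 1, 2, 3, 6, 7}| = 6.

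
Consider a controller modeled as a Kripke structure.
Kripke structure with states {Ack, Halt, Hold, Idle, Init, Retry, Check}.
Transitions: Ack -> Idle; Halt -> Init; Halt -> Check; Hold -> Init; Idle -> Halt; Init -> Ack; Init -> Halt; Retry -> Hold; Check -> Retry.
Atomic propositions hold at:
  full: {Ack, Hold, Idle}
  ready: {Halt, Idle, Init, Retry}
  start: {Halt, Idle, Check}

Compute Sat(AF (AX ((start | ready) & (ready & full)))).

{Ack}

Sat(start | ready) = {Halt, Idle, Init, Retry, Check}
Sat(ready & full) = {Idle}
Sat((start | ready) & (ready & full)) = {Idle}
Sat(AX ((start | ready) & (ready & full))) = {s : every successor in {Idle}} = {Ack}
AF (AX ((start | ready) & (ready & full))): least fixpoint, start Z0 = {Ack}, add states with every successor in Z. Already a fixed point.
Sat(AF (AX ((start | ready) & (ready & full)))) = {Ack}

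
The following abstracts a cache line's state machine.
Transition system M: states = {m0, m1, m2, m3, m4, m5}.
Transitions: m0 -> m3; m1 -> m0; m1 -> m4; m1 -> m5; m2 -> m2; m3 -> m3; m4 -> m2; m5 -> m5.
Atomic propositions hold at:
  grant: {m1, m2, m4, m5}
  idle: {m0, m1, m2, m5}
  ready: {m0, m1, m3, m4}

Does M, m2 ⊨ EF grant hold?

EF grant: least fixpoint, start Z0 = {m1, m2, m4, m5}, add states with some successor in Z. Already a fixed point.
Sat(EF grant) = {m1, m2, m4, m5}
m2 ∈ Sat(EF grant) = {m1, m2, m4, m5}, so the formula holds at m2.

Yes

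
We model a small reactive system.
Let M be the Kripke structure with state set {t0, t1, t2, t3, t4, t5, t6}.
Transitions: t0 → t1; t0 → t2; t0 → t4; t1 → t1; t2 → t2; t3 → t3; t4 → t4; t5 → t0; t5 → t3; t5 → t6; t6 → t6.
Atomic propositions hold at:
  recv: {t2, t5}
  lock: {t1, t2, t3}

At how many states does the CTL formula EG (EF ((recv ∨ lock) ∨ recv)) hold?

5

Sat(recv ∨ lock) = {t1, t2, t3, t5}
Sat((recv ∨ lock) ∨ recv) = {t1, t2, t3, t5}
EF ((recv ∨ lock) ∨ recv): least fixpoint, start Z0 = {t1, t2, t3, t5}, add states with some successor in Z. Z1 = {t0, t1, t2, t3, t5}; fixed.
Sat(EF ((recv ∨ lock) ∨ recv)) = {t0, t1, t2, t3, t5}
EG (EF ((recv ∨ lock) ∨ recv)): greatest fixpoint, start Z0 = {t0, t1, t2, t3, t5}, keep only states in Sat with some successor in Z. Already a fixed point.
Sat(EG (EF ((recv ∨ lock) ∨ recv))) = {t0, t1, t2, t3, t5}
|Sat(EG (EF ((recv ∨ lock) ∨ recv)))| = |{t0, t1, t2, t3, t5}| = 5.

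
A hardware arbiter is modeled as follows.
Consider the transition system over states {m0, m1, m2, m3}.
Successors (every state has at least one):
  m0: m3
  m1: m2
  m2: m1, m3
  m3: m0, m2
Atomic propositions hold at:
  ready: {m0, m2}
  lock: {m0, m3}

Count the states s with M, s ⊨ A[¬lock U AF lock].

2

Sat(¬lock) = {m1, m2}
AF lock: least fixpoint, start Z0 = {m0, m3}, add states with every successor in Z. Already a fixed point.
Sat(AF lock) = {m0, m3}
A[¬lock U AF lock]: least fixpoint, start Z0 = Sat(AF lock) = {m0, m3}, add states in Sat(¬lock) with every successor in Z. Already a fixed point.
Sat(A[¬lock U AF lock]) = {m0, m3}
|Sat(A[¬lock U AF lock])| = |{m0, m3}| = 2.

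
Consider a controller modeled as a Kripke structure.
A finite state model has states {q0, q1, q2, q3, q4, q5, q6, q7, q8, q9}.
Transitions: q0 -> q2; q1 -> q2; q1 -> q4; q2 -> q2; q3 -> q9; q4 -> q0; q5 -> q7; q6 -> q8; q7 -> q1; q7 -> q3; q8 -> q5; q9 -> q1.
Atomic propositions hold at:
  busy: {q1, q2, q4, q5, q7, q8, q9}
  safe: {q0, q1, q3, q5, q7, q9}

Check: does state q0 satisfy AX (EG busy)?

Yes

EG busy: greatest fixpoint, start Z0 = {q1, q2, q4, q5, q7, q8, q9}, keep only states in Sat with some successor in Z. Z1 = {q1, q2, q5, q7, q8, q9}; fixed.
Sat(EG busy) = {q1, q2, q5, q7, q8, q9}
Sat(AX (EG busy)) = {s : every successor in {q1, q2, q5, q7, q8, q9}} = {q0, q2, q3, q5, q6, q8, q9}
q0 ∈ Sat(AX (EG busy)) = {q0, q2, q3, q5, q6, q8, q9}, so the formula holds at q0.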